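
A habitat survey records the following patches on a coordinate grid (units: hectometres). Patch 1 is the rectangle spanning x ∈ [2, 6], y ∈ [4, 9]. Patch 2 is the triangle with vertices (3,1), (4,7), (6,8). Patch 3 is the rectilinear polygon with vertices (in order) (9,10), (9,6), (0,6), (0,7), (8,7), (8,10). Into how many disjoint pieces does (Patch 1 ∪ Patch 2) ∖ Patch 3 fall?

(Patch 1 ∪ Patch 2) ∖ Patch 3 splits into 2 disjoint pieces (area 9.1786, area 8).

2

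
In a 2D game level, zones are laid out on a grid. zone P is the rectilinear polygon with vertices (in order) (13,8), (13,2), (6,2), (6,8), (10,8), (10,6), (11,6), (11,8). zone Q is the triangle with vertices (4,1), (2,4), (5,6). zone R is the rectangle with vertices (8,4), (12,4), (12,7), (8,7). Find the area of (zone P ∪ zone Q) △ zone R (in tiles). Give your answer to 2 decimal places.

|zone P ∪ zone Q| = 46.5.
|(zone P ∪ zone Q) ∩ zone R| = 11.
|(zone P ∪ zone Q) △ zone R| = 46.5 + 12 − 22 = 36.50.

36.50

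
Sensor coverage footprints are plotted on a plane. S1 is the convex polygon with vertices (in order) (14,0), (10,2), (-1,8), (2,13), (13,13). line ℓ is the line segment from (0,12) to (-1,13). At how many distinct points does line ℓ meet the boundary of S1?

0

The segment lies entirely outside S1 and never meets its boundary.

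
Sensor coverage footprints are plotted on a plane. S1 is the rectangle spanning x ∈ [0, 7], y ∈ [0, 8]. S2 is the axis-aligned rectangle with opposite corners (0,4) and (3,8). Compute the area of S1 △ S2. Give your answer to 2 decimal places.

|S1∩S2|: x∈[0,3], y∈[4,8] → 3·4 = 12.
|S1 △ S2| = |S1| + |S2| − 2·|S1∩S2| = 56 + 12 − 24 = 44.00.

44.00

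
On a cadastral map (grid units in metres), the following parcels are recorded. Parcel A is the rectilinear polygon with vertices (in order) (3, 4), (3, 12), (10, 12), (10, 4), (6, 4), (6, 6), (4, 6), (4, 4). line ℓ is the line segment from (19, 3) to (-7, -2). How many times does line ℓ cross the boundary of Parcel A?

The segment lies entirely outside Parcel A and never meets its boundary.

0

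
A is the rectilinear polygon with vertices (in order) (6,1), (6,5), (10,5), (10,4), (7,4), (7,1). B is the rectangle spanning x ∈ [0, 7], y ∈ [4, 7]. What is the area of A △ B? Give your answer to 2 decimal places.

26.00

|A| = 7, |B| = 21, |A∩B| = 1.
|A △ B| = |A| + |B| − 2·|A∩B| = 7 + 21 − 2 = 26.00.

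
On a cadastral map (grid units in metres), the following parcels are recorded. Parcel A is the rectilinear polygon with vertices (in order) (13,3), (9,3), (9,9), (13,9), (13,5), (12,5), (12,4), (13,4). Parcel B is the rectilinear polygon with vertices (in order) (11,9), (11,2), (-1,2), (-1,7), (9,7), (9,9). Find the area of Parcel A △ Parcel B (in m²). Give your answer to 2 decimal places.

63.00

|Parcel A| = 23, |Parcel B| = 64, |Parcel A∩Parcel B| = 12.
|Parcel A △ Parcel B| = |Parcel A| + |Parcel B| − 2·|Parcel A∩Parcel B| = 23 + 64 − 24 = 63.00.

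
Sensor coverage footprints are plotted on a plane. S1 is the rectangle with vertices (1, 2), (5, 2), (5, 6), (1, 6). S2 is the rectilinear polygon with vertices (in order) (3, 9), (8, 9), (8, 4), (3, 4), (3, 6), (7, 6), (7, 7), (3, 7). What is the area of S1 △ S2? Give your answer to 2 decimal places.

29.00

|S1| = 16, |S2| = 21, |S1∩S2| = 4.
|S1 △ S2| = |S1| + |S2| − 2·|S1∩S2| = 16 + 21 − 8 = 29.00.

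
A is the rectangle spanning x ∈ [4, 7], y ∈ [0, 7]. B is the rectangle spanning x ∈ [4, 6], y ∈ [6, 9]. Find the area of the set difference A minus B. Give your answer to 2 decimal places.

|A∩B|: x∈[4,6], y∈[6,7] → 2·1 = 2.
|A| = 21.
|A ∖ B| = |A| − |A∩B| = 21 − 2 = 19.00.

19.00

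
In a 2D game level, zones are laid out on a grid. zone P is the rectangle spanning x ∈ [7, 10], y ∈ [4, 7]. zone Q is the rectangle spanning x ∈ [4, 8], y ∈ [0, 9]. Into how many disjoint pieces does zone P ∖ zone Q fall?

zone P ∖ zone Q is a single connected region.

1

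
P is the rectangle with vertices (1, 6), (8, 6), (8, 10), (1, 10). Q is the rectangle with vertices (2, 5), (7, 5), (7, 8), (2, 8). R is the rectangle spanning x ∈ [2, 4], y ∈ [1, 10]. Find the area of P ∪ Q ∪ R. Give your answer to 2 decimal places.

By inclusion–exclusion:
Individual areas: |P| = 28, |Q| = 15, |R| = 18.
|P∩Q|: x∈[2,7], y∈[6,8] → 5·2 = 10.
|P∩R|: x∈[2,4], y∈[6,10] → 2·4 = 8.
|Q∩R|: x∈[2,4], y∈[5,8] → 2·3 = 6.
|P∩Q∩R| = 4.
|P ∪ Q ∪ R| = 61 − 24 + 4 = 41.00.

41.00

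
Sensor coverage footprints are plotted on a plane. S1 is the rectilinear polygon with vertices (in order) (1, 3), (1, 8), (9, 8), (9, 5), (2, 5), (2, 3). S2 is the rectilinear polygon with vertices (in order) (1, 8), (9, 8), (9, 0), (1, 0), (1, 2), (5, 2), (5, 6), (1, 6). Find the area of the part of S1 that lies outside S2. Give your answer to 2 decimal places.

6.00

|S1| = 26, |S1∩S2| = 20.
|S1 ∖ S2| = |S1| − |S1∩S2| = 26 − 20 = 6.00.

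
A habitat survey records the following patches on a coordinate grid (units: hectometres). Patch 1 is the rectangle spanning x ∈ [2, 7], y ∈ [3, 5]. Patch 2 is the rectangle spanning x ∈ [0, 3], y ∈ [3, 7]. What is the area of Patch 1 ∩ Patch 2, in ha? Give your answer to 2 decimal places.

2.00

|Patch 1∩Patch 2|: x∈[2,3], y∈[3,5] → 1·2 = 2.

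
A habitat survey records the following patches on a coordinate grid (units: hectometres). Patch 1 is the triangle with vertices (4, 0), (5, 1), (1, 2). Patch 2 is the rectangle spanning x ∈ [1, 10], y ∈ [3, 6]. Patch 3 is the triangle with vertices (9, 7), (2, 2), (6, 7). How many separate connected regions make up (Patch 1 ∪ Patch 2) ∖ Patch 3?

3

(Patch 1 ∪ Patch 2) ∖ Patch 3 splits into 3 disjoint pieces (area 2.5, area 13.5, area 9).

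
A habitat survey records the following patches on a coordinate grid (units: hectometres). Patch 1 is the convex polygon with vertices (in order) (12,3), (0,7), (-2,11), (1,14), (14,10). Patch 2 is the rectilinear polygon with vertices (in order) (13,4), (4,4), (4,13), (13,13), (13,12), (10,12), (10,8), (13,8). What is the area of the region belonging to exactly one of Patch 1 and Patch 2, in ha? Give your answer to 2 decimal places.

59.79

|Patch 1| = 102.5, |Patch 2| = 69, |Patch 1∩Patch 2| = 55.8539.
|Patch 1 △ Patch 2| = |Patch 1| + |Patch 2| − 2·|Patch 1∩Patch 2| = 102.5 + 69 − 111.7079 = 59.79.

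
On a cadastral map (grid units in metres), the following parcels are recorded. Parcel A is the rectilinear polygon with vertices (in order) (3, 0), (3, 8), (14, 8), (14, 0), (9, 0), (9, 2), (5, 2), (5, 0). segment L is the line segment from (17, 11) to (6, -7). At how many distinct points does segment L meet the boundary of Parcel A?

2

The segment meets the boundary at (10.278,0), (14,6.091).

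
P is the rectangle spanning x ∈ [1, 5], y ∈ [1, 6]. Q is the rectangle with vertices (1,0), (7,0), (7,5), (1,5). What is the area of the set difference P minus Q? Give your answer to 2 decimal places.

4.00

|P∩Q|: x∈[1,5], y∈[1,5] → 4·4 = 16.
|P| = 20.
|P ∖ Q| = |P| − |P∩Q| = 20 − 16 = 4.00.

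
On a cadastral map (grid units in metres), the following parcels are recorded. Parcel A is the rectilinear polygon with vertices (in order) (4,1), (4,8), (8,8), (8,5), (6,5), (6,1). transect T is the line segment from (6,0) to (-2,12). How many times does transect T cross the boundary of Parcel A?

2

The segment meets the boundary at (4,3), (5.333,1).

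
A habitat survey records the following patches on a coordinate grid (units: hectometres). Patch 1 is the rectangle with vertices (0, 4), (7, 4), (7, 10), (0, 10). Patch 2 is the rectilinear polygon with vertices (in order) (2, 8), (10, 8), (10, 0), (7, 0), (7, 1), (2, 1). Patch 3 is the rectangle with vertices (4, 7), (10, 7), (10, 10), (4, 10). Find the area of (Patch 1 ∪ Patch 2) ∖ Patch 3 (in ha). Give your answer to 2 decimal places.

69.00

|Patch 1 ∪ Patch 2| = 81.
|(Patch 1 ∪ Patch 2) ∩ Patch 3| = 12.
|(Patch 1 ∪ Patch 2) ∖ Patch 3| = 81 − 12 = 69.00.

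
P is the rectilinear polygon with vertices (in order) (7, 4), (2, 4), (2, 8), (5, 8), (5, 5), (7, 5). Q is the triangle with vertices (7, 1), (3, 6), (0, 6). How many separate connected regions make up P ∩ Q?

1

P ∩ Q is a single connected region.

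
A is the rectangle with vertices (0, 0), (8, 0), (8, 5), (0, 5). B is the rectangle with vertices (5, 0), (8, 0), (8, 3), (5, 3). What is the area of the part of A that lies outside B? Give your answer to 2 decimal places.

31.00

|A∩B|: x∈[5,8], y∈[0,3] → 3·3 = 9.
|A| = 40.
|A ∖ B| = |A| − |A∩B| = 40 − 9 = 31.00.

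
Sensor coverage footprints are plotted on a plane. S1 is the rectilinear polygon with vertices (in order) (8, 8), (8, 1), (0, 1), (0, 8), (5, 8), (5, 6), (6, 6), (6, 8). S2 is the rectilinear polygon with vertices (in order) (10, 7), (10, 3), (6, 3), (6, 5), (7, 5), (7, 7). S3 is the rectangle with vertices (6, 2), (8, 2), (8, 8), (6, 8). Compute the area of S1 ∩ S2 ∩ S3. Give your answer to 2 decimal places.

The intersection is the polygon with vertices (6,3), (6,5), (7,5), (7,7), (8,7), (8,3).
By the shoelace formula its area is 6.00.

6.00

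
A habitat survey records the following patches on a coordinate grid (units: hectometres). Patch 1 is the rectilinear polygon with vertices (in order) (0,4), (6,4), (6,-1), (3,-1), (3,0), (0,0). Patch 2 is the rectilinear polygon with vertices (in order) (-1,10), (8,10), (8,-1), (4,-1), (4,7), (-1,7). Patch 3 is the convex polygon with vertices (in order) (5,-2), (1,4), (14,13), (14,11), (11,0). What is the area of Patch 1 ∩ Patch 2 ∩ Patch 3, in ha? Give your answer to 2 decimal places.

The intersection is the polygon with vertices (6,-1), (4.333,-1), (4,-0.5), (4,4), (6,4).
By the shoelace formula its area is 9.92.

9.92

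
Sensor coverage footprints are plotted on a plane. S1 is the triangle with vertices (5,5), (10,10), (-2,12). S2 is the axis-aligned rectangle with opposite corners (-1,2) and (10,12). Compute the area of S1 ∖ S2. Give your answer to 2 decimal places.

|S1| = 35, |S1∩S2| = 34.5833.
|S1 ∖ S2| = |S1| − |S1∩S2| = 35 − 34.5833 = 0.42.

0.42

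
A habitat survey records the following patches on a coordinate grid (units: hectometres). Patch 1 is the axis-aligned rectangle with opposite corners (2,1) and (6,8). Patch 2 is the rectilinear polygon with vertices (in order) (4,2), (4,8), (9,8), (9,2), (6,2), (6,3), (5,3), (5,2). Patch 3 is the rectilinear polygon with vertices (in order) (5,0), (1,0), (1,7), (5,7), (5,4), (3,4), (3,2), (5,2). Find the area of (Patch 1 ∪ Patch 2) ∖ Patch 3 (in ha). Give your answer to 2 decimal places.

32.00

|Patch 1 ∪ Patch 2| = 46.
|(Patch 1 ∪ Patch 2) ∩ Patch 3| = 14.
|(Patch 1 ∪ Patch 2) ∖ Patch 3| = 46 − 14 = 32.00.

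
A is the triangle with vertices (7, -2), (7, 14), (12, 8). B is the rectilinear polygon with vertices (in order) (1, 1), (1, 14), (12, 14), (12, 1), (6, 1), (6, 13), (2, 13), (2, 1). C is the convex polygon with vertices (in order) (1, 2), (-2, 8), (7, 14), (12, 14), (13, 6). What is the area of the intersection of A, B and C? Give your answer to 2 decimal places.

The intersection is the polygon with vertices (12,8), (10.6,5.2), (7,4), (7,14).
By the shoelace formula its area is 29.20.

29.20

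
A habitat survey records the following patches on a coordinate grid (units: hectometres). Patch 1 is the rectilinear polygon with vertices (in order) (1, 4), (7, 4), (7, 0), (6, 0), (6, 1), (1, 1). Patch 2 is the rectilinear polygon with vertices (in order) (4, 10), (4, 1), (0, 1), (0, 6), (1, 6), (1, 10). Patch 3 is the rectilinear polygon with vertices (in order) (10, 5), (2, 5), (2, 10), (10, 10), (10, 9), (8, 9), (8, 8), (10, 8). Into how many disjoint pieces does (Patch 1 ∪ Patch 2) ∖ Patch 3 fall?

(Patch 1 ∪ Patch 2) ∖ Patch 3 is a single connected region.

1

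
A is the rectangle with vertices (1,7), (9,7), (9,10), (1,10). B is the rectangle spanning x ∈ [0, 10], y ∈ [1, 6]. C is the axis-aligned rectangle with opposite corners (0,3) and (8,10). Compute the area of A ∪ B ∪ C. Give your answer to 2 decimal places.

By inclusion–exclusion:
Individual areas: |A| = 24, |B| = 50, |C| = 56.
|A∩B| = 0 (no overlap).
|A∩C|: x∈[1,8], y∈[7,10] → 7·3 = 21.
|B∩C|: x∈[0,8], y∈[3,6] → 8·3 = 24.
|A∩B∩C| = 0.
|A ∪ B ∪ C| = 130 − 45 + 0 = 85.00.

85.00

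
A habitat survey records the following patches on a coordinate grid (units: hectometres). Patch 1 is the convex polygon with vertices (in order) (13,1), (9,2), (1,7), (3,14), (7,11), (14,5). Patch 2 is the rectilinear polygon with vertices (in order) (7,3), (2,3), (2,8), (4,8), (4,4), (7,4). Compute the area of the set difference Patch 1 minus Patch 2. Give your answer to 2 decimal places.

|Patch 1| = 82, |Patch 1∩Patch 2| = 4.95.
|Patch 1 ∖ Patch 2| = |Patch 1| − |Patch 1∩Patch 2| = 82 − 4.95 = 77.05.

77.05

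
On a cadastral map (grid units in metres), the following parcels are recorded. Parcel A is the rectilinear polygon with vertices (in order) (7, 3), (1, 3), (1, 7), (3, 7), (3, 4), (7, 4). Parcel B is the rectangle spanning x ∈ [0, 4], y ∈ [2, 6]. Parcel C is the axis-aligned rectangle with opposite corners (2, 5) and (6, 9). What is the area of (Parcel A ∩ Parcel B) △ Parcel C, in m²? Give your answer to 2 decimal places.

21.00

|Parcel A ∩ Parcel B| = 7.
|(Parcel A ∩ Parcel B) ∩ Parcel C| = 1.
|(Parcel A ∩ Parcel B) △ Parcel C| = 7 + 16 − 2 = 21.00.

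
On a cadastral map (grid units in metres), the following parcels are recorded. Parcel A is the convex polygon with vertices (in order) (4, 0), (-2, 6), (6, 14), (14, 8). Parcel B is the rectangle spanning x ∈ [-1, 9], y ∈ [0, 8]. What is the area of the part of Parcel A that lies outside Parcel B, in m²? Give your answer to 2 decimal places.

|Parcel A| = 110, |Parcel A∩Parcel B| = 57.
|Parcel A ∖ Parcel B| = |Parcel A| − |Parcel A∩Parcel B| = 110 − 57 = 53.00.

53.00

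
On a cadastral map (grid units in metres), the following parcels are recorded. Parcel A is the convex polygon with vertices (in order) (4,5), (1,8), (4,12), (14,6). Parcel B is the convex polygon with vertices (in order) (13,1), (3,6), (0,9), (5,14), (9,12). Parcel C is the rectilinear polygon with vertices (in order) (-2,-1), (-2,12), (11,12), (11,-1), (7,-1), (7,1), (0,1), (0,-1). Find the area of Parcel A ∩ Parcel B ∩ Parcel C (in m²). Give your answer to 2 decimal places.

The intersection is the polygon with vertices (4,12), (10.395,8.163), (11,6.5), (11,5.7), (4.833,5.083), (3,6), (1,8).
By the shoelace formula its area is 41.50.

41.50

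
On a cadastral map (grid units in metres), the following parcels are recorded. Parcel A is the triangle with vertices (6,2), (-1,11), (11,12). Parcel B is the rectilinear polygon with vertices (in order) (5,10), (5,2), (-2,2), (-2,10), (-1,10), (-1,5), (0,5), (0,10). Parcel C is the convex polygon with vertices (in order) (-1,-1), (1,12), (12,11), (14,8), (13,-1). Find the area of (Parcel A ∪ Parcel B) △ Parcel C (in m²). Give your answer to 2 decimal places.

106.73

|Parcel A ∪ Parcel B| = 91.
|(Parcel A ∪ Parcel B) ∩ Parcel C| = 75.6355.
|(Parcel A ∪ Parcel B) △ Parcel C| = 91 + 167 − 151.2711 = 106.73.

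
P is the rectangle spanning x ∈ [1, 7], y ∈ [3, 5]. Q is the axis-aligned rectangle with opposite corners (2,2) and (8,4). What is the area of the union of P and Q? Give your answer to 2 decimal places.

By inclusion–exclusion:
Individual areas: |P| = 12, |Q| = 12.
|P∩Q|: x∈[2,7], y∈[3,4] → 5·1 = 5.
|P ∪ Q| = 24 − 5 = 19.00.

19.00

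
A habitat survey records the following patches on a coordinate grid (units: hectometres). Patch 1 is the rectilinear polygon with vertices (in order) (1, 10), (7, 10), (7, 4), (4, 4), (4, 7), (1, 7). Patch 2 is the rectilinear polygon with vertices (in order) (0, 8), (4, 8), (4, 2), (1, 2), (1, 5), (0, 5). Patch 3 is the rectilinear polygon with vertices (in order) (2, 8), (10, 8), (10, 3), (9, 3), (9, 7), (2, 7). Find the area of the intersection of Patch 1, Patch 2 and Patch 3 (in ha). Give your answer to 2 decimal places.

2.00

The intersection is the polygon with vertices (4,8), (4,7), (2,7), (2,8).
By the shoelace formula its area is 2.00.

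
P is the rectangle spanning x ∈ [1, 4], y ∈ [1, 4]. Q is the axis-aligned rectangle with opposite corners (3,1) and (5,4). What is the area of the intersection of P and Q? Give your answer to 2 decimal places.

3.00

|P∩Q|: x∈[3,4], y∈[1,4] → 1·3 = 3.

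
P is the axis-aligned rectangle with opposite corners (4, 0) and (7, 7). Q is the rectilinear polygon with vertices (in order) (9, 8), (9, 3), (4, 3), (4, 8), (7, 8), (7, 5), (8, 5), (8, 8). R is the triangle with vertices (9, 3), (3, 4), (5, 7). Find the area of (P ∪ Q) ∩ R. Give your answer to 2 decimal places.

9.17

The region (P ∪ Q) ∩ R is the polygon with vertices (4,5.5), (5,7), (7,5), (9,3), (4,3.833).
By the shoelace formula its area is 9.17.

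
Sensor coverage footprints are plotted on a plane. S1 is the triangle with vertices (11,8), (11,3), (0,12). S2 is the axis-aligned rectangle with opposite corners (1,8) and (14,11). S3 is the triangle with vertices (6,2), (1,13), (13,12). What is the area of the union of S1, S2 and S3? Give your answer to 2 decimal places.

By inclusion–exclusion:
Individual areas: |S1| = 27.5, |S2| = 39, |S3| = 63.5.
|S1∩S2| = 11.4583.
|S1∩S3| = 18.5496.
|S2∩S3| = 25.9773.
|S1∩S2∩S3| = 11.0583.
|S1 ∪ S2 ∪ S3| = 130 − 55.9852 + 11.0583 = 85.07.

85.07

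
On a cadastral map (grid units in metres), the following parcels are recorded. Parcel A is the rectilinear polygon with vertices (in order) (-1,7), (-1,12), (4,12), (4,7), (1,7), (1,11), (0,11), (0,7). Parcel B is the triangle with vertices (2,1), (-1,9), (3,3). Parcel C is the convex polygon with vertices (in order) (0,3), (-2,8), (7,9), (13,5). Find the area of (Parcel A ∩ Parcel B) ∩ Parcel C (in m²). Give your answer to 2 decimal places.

0.40

The region (Parcel A ∩ Parcel B) ∩ Parcel C is the polygon with vertices (-0.25,7), (-0.68,8.147), (-0.448,8.172), (0,7.5), (0,7).
By the shoelace formula its area is 0.40.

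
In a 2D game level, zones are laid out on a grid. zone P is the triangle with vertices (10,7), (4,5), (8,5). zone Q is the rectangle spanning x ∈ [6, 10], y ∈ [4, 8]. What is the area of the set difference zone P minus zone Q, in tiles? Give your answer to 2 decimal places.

0.67

|zone P| = 4, |zone P∩zone Q| = 3.3333.
|zone P ∖ zone Q| = |zone P| − |zone P∩zone Q| = 4 − 3.3333 = 0.67.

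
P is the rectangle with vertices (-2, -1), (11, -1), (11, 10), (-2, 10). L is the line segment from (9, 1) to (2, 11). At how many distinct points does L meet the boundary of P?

The segment meets the boundary at (2.7,10).

1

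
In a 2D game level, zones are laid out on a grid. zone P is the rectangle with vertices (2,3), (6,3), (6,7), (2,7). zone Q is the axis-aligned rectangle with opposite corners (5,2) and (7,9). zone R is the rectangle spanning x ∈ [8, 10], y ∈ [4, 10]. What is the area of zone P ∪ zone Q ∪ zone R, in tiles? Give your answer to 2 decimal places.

38.00

By inclusion–exclusion:
Individual areas: |zone P| = 16, |zone Q| = 14, |zone R| = 12.
|zone P∩zone Q|: x∈[5,6], y∈[3,7] → 1·4 = 4.
|zone P∩zone R| = 0 (no overlap).
|zone Q∩zone R| = 0 (no overlap).
|zone P∩zone Q∩zone R| = 0.
|zone P ∪ zone Q ∪ zone R| = 42 − 4 + 0 = 38.00.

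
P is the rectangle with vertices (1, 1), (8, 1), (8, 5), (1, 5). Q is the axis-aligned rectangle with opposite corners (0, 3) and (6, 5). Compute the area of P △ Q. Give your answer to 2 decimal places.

|P∩Q|: x∈[1,6], y∈[3,5] → 5·2 = 10.
|P △ Q| = |P| + |Q| − 2·|P∩Q| = 28 + 12 − 20 = 20.00.

20.00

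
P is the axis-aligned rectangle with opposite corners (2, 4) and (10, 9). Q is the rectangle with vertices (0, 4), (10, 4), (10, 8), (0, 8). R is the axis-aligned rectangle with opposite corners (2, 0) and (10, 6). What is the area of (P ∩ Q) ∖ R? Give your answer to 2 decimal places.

16.00

|P ∩ Q| = 32.
|(P ∩ Q) ∩ R| = 16.
|(P ∩ Q) ∖ R| = 32 − 16 = 16.00.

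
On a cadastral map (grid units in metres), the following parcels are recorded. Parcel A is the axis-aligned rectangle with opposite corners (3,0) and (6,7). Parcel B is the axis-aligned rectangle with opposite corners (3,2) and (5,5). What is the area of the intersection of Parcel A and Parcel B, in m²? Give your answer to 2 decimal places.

6.00

|Parcel A∩Parcel B|: x∈[3,5], y∈[2,5] → 2·3 = 6.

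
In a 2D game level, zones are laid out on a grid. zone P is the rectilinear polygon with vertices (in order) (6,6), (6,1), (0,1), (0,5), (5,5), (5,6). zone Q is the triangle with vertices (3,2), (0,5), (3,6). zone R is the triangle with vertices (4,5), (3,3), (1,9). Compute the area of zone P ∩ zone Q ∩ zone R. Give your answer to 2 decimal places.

0.67

The intersection is the polygon with vertices (3,3), (2.333,5), (3,5).
By the shoelace formula its area is 0.67.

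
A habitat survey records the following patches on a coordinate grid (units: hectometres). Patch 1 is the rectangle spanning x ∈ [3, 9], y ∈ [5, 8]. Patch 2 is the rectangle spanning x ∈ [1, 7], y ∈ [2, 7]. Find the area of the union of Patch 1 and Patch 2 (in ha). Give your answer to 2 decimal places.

40.00

By inclusion–exclusion:
Individual areas: |Patch 1| = 18, |Patch 2| = 30.
|Patch 1∩Patch 2|: x∈[3,7], y∈[5,7] → 4·2 = 8.
|Patch 1 ∪ Patch 2| = 48 − 8 = 40.00.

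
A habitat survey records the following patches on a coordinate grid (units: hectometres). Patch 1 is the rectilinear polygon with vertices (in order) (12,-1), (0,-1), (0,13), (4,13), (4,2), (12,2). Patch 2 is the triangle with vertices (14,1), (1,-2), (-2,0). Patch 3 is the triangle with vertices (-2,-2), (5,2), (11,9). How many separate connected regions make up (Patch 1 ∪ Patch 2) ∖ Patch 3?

(Patch 1 ∪ Patch 2) ∖ Patch 3 splits into 2 disjoint pieces (area 32.1186, area 47.5722).

2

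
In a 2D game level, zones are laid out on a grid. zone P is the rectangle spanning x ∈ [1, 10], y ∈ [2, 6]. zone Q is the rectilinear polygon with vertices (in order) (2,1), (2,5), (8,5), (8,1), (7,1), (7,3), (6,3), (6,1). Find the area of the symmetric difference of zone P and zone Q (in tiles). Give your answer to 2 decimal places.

|zone P| = 36, |zone Q| = 22, |zone P∩zone Q| = 17.
|zone P △ zone Q| = |zone P| + |zone Q| − 2·|zone P∩zone Q| = 36 + 22 − 34 = 24.00.

24.00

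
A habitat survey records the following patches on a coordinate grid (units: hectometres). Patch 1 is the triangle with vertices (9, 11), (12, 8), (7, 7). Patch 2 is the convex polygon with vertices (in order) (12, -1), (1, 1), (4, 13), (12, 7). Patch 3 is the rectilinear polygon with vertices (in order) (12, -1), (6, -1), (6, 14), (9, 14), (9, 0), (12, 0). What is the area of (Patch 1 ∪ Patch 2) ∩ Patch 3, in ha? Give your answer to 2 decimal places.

The region (Patch 1 ∪ Patch 2) ∩ Patch 3 is the polygon with vertices (12,-1), (6,0.091), (6,11.5), (8.364,9.727), (9,11), (9,0), (12,0).
By the shoelace formula its area is 34.41.

34.41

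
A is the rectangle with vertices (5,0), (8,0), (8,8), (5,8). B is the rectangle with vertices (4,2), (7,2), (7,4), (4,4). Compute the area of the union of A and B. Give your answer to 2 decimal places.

26.00

By inclusion–exclusion:
Individual areas: |A| = 24, |B| = 6.
|A∩B|: x∈[5,7], y∈[2,4] → 2·2 = 4.
|A ∪ B| = 30 − 4 = 26.00.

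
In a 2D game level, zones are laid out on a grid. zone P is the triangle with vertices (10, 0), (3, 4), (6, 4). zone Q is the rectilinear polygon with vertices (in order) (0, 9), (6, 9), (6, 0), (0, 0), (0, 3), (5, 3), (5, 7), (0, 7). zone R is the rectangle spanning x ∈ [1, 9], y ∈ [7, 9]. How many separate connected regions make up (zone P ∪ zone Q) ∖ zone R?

2

(zone P ∪ zone Q) ∖ zone R splits into 2 disjoint pieces (area 26.5536, area 2).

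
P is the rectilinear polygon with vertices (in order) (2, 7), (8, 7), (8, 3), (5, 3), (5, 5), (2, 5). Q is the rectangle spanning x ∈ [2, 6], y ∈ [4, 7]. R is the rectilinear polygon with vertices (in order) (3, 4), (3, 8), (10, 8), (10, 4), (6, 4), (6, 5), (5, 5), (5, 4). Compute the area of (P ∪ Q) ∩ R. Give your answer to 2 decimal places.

|P ∪ Q| = 21.
|(P ∪ Q) ∩ R| = 14.00.

14.00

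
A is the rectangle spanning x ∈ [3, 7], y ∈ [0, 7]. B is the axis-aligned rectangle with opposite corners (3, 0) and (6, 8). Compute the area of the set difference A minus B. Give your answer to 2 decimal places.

7.00

|A∩B|: x∈[3,6], y∈[0,7] → 3·7 = 21.
|A| = 28.
|A ∖ B| = |A| − |A∩B| = 28 − 21 = 7.00.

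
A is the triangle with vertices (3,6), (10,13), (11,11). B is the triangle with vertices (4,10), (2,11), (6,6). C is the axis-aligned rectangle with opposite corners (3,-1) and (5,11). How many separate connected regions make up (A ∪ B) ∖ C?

(A ∪ B) ∖ C splits into 2 disjoint pieces (area 0.375, area 10.0179).

2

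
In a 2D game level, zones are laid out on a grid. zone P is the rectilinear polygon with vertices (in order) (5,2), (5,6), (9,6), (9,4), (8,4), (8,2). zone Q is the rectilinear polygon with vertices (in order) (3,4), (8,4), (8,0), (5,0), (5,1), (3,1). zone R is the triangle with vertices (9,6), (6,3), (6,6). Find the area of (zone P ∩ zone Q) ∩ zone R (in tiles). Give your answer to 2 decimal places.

The region (zone P ∩ zone Q) ∩ zone R is the polygon with vertices (7,4), (6,3), (6,4).
By the shoelace formula its area is 0.50.

0.50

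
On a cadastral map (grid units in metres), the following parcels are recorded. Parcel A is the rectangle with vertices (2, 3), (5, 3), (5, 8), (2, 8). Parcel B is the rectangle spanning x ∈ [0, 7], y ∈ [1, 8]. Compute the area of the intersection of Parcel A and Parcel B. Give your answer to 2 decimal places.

15.00

|Parcel A∩Parcel B|: x∈[2,5], y∈[3,8] → 3·5 = 15.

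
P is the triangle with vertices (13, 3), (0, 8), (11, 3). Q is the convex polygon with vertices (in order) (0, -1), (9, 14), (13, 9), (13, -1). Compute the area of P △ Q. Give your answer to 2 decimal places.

113.80

|P| = 5, |Q| = 117.5, |P∩Q| = 4.3491.
|P △ Q| = |P| + |Q| − 2·|P∩Q| = 5 + 117.5 − 8.6982 = 113.80.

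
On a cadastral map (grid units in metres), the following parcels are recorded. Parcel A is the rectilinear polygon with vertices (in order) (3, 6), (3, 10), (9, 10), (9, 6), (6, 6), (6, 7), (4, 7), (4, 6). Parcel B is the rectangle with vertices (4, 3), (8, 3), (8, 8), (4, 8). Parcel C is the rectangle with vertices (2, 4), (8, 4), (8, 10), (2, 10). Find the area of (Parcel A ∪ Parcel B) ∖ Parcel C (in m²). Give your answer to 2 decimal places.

8.00

|Parcel A ∪ Parcel B| = 36.
|(Parcel A ∪ Parcel B) ∩ Parcel C| = 28.
|(Parcel A ∪ Parcel B) ∖ Parcel C| = 36 − 28 = 8.00.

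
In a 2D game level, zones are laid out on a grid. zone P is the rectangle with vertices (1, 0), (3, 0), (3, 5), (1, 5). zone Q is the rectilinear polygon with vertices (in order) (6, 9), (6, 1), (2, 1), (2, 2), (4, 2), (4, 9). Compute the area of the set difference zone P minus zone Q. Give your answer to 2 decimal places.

|zone P| = 10, |zone P∩zone Q| = 1.
|zone P ∖ zone Q| = |zone P| − |zone P∩zone Q| = 10 − 1 = 9.00.

9.00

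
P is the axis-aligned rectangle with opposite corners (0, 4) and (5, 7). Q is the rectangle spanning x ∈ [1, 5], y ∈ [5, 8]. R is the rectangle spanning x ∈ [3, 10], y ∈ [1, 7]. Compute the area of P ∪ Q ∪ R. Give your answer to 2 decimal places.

55.00

By inclusion–exclusion:
Individual areas: |P| = 15, |Q| = 12, |R| = 42.
|P∩Q|: x∈[1,5], y∈[5,7] → 4·2 = 8.
|P∩R|: x∈[3,5], y∈[4,7] → 2·3 = 6.
|Q∩R|: x∈[3,5], y∈[5,7] → 2·2 = 4.
|P∩Q∩R| = 4.
|P ∪ Q ∪ R| = 69 − 18 + 4 = 55.00.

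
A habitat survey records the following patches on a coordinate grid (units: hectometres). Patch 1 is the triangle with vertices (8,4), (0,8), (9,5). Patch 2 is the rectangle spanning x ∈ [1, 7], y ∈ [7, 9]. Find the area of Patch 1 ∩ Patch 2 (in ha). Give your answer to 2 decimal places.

The intersection is the polygon with vertices (1,7.5), (1,7.667), (3,7), (2,7).
By the shoelace formula its area is 0.42.

0.42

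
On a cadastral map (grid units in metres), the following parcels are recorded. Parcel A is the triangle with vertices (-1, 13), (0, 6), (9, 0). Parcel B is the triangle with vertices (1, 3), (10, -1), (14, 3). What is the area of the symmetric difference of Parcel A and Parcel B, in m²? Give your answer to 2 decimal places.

|Parcel A| = 28.5, |Parcel B| = 26, |Parcel A∩Parcel B| = 3.2885.
|Parcel A △ Parcel B| = |Parcel A| + |Parcel B| − 2·|Parcel A∩Parcel B| = 28.5 + 26 − 6.5769 = 47.92.

47.92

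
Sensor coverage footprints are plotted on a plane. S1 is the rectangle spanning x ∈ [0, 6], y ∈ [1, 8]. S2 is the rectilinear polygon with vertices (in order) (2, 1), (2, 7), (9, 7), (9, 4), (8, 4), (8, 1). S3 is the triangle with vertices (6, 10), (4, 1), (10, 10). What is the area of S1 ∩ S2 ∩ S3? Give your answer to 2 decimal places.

The intersection is the polygon with vertices (6,7), (6,4), (4,1), (5.333,7).
By the shoelace formula its area is 5.00.

5.00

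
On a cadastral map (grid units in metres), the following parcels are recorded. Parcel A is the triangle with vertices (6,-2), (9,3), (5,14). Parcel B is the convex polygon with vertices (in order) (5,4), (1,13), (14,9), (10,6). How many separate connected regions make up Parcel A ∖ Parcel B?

Parcel A ∖ Parcel B splits into 2 disjoint pieces (area 13.6758, area 0.8602).

2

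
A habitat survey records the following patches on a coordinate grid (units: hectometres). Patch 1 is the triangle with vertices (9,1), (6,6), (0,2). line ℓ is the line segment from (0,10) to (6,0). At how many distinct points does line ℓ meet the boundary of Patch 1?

The segment meets the boundary at (5.143,1.429), (3.429,4.286).

2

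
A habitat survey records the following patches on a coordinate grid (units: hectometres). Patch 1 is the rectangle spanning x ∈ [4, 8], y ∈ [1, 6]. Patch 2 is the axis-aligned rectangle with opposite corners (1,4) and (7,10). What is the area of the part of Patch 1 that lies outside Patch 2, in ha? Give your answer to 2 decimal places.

14.00

|Patch 1∩Patch 2|: x∈[4,7], y∈[4,6] → 3·2 = 6.
|Patch 1| = 20.
|Patch 1 ∖ Patch 2| = |Patch 1| − |Patch 1∩Patch 2| = 20 − 6 = 14.00.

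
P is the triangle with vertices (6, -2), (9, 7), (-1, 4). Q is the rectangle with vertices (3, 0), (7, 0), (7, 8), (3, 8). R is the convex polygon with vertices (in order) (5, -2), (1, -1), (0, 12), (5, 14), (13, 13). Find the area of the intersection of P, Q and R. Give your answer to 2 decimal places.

The intersection is the polygon with vertices (3.667,0), (3,0.571), (3,5.2), (7,6.4), (7,1.75), (6.067,0).
By the shoelace formula its area is 22.19.

22.19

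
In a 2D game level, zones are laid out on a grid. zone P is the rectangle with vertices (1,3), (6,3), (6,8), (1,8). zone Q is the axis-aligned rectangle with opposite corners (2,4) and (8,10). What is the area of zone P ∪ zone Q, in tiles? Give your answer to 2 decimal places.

45.00

By inclusion–exclusion:
Individual areas: |zone P| = 25, |zone Q| = 36.
|zone P∩zone Q|: x∈[2,6], y∈[4,8] → 4·4 = 16.
|zone P ∪ zone Q| = 61 − 16 = 45.00.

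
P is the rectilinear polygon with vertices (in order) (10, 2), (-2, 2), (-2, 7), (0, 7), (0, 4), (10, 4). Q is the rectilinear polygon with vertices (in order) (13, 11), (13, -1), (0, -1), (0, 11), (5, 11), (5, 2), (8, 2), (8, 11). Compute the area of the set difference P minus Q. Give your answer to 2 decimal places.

16.00

|P| = 30, |P∩Q| = 14.
|P ∖ Q| = |P| − |P∩Q| = 30 − 14 = 16.00.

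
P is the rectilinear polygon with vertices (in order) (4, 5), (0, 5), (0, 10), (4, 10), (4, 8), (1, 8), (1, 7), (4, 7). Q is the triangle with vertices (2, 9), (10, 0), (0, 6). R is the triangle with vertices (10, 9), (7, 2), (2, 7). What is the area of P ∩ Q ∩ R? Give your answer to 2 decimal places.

The intersection is the polygon with vertices (3.778,7), (4,6.75), (4,5), (2,7).
By the shoelace formula its area is 1.97.

1.97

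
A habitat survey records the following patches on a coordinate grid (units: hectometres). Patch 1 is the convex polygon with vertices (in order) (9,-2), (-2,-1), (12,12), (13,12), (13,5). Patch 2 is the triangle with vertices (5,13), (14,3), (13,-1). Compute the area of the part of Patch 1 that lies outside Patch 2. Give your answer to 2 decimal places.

|Patch 1| = 99.5, |Patch 1∩Patch 2| = 12.1508.
|Patch 1 ∖ Patch 2| = |Patch 1| − |Patch 1∩Patch 2| = 99.5 − 12.1508 = 87.35.

87.35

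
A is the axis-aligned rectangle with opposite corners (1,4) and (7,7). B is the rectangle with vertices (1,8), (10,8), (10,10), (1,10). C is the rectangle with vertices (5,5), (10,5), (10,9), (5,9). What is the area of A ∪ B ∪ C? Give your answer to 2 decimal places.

By inclusion–exclusion:
Individual areas: |A| = 18, |B| = 18, |C| = 20.
|A∩B| = 0 (no overlap).
|A∩C|: x∈[5,7], y∈[5,7] → 2·2 = 4.
|B∩C|: x∈[5,10], y∈[8,9] → 5·1 = 5.
|A∩B∩C| = 0.
|A ∪ B ∪ C| = 56 − 9 + 0 = 47.00.

47.00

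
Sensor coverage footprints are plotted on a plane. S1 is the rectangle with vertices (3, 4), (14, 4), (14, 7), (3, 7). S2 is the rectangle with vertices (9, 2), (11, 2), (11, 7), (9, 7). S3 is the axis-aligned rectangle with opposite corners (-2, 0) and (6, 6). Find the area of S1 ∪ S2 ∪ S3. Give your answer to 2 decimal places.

By inclusion–exclusion:
Individual areas: |S1| = 33, |S2| = 10, |S3| = 48.
|S1∩S2|: x∈[9,11], y∈[4,7] → 2·3 = 6.
|S1∩S3|: x∈[3,6], y∈[4,6] → 3·2 = 6.
|S2∩S3| = 0 (no overlap).
|S1∩S2∩S3| = 0.
|S1 ∪ S2 ∪ S3| = 91 − 12 + 0 = 79.00.

79.00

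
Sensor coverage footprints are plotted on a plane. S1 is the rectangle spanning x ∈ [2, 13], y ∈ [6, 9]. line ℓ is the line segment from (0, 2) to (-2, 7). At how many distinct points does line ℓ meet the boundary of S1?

0

The segment lies entirely outside S1 and never meets its boundary.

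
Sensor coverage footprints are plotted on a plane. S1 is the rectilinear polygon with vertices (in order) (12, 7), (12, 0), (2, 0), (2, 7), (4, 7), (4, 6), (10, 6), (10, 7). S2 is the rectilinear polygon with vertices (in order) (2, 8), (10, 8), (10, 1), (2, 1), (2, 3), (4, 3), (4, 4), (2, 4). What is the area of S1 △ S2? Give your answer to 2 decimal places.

|S1| = 64, |S2| = 54, |S1∩S2| = 40.
|S1 △ S2| = |S1| + |S2| − 2·|S1∩S2| = 64 + 54 − 80 = 38.00.

38.00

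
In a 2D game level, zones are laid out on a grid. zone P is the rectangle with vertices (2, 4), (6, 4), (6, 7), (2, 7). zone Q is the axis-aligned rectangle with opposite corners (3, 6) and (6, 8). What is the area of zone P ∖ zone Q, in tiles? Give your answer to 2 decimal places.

9.00

|zone P∩zone Q|: x∈[3,6], y∈[6,7] → 3·1 = 3.
|zone P| = 12.
|zone P ∖ zone Q| = |zone P| − |zone P∩zone Q| = 12 − 3 = 9.00.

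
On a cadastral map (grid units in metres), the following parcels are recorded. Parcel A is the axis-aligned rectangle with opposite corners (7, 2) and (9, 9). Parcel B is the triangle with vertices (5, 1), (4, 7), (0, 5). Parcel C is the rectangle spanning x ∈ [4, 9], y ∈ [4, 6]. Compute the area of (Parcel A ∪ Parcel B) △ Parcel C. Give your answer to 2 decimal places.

27.67

|Parcel A ∪ Parcel B| = 27.
|(Parcel A ∪ Parcel B) ∩ Parcel C| = 4.6667.
|(Parcel A ∪ Parcel B) △ Parcel C| = 27 + 10 − 9.3333 = 27.67.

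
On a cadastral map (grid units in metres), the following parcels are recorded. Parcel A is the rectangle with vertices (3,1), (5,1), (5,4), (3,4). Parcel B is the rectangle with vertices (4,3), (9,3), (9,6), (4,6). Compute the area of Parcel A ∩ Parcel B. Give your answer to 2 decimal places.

|Parcel A∩Parcel B|: x∈[4,5], y∈[3,4] → 1·1 = 1.

1.00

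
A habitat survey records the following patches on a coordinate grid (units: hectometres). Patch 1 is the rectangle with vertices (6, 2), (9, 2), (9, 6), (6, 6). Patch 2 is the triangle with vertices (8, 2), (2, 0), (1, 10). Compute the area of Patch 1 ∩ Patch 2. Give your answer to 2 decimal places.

2.29

The intersection is the polygon with vertices (6,2), (6,4.286), (8,2).
By the shoelace formula its area is 2.29.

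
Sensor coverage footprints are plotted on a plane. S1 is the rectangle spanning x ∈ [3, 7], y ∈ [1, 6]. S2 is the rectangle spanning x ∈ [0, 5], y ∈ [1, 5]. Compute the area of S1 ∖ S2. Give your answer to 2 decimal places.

|S1∩S2|: x∈[3,5], y∈[1,5] → 2·4 = 8.
|S1| = 20.
|S1 ∖ S2| = |S1| − |S1∩S2| = 20 − 8 = 12.00.

12.00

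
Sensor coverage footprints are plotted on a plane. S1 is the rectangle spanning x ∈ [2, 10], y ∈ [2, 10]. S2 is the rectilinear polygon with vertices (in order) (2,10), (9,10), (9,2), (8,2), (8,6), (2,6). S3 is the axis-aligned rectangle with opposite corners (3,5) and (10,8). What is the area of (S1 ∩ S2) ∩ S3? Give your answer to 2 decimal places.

The region (S1 ∩ S2) ∩ S3 is the polygon with vertices (9,5), (8,5), (8,6), (3,6), (3,8), (9,8).
By the shoelace formula its area is 13.00.

13.00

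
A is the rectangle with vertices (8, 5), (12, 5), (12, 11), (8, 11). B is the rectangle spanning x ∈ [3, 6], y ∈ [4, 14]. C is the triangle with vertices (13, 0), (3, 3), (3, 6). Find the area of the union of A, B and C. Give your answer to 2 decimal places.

65.70

By inclusion–exclusion:
Individual areas: |A| = 24, |B| = 30, |C| = 15.
|A∩B| = 0 (no overlap).
|A∩C| = 0.
|B∩C| = 3.3.
|A∩B∩C| = 0.
|A ∪ B ∪ C| = 69 − 3.3 + 0 = 65.70.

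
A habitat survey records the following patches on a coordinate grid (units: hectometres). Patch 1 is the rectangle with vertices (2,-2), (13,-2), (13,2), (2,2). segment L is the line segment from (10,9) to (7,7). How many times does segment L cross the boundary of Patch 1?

0

The segment lies entirely outside Patch 1 and never meets its boundary.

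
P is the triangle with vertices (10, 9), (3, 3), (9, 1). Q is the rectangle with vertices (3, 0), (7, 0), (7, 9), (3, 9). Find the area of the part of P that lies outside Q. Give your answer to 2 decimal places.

|P| = 25, |P∩Q| = 9.5238.
|P ∖ Q| = |P| − |P∩Q| = 25 − 9.5238 = 15.48.

15.48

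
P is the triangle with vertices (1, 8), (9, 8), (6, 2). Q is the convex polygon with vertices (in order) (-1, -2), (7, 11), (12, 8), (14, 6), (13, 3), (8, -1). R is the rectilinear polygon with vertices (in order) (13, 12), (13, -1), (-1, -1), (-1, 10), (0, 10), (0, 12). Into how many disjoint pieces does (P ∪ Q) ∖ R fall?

(P ∪ Q) ∖ R splits into 2 disjoint pieces (area 2, area 4.1923).

2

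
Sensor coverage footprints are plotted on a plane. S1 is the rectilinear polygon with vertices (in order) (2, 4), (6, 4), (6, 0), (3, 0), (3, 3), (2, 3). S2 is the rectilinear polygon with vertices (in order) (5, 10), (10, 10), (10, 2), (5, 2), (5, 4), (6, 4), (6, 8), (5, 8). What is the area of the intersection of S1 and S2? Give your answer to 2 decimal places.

2.00

The intersection is the polygon with vertices (6,4), (6,2), (5,2), (5,4).
By the shoelace formula its area is 2.00.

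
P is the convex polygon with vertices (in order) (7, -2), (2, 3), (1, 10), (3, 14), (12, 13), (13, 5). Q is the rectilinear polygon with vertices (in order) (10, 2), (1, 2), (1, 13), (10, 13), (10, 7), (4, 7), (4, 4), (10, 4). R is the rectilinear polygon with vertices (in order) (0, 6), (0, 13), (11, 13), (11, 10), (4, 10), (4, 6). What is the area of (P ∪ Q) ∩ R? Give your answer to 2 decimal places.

42.00

The region (P ∪ Q) ∩ R is the polygon with vertices (1,10), (1,13), (2.5,13), (11,13), (11,10), (4,10), (4,6), (1,6).
By the shoelace formula its area is 42.00.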